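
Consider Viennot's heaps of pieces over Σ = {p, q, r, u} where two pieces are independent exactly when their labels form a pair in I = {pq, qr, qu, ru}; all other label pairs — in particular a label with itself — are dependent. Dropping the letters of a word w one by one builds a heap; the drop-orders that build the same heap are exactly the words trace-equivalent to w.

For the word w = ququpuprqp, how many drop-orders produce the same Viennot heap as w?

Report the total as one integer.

120

0(q) covers ∅
1(u) covers ∅
2(q) covers 0:q
3(u) covers 1:u
4(p) covers 3:u
5(u) covers 4:p
6(p) covers 5:u
7(r) covers 6:p
8(q) covers 2:q
9(p) covers 7:r
floor of heap: 0:q, 1:u
completions by unplaced set U, small U first (add the entries for U minus each lowest piece of U):
  |U|=1: {8}:1  {9}:1
  |U|=2: {2,8}:1  {7,9}:1  {8,9}:2
  |U|=3: {0,2,8}:1  {2,8,9}:3  {6,7,9}:1  {7,8,9}:3
  |U|=4: {0,2,8,9}:4  {2,7,8,9}:6  {5,6,7,9}:1  {6,7,8,9}:4
  |U|=5: {0,2,7,8,9}:10  {2,6,7,8,9}:10  {4,5,6,7,9}:1  {5,6,7,8,9}:5
  |U|=6: {0,2,6,7,8,9}:20  {2,5,6,7,8,9}:15  {3,4,5,6,7,9}:1  {4,5,6,7,8,9}:6
  |U|=7: {0,2,5,6,7,8,9}:35  {1,3,4,5,6,7,9}:1  {2,4,5,6,7,8,9}:21  {3,4,5,6,7,8,9}:7
  |U|=8: {0,2,4,5,6,7,8,9}:56  {1,3,4,5,6,7,8,9}:8  {2,3,4,5,6,7,8,9}:28
  start at 0(q): 36
  start at 1(u): 84
sum over floor = 120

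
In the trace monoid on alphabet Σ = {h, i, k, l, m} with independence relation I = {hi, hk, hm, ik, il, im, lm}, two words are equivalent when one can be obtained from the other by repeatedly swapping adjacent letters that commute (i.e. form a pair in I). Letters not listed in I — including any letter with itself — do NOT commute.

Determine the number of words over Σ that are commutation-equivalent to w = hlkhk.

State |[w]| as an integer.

drop 0:h onto floor
drop 1:l onto {0:h}
drop 2:k onto {1:l}
drop 3:h onto {1:l}
drop 4:k onto {2:k}
ground layer = {0:h}
drop-orders for the pieces not yet dropped (sum over which currently-grounded one goes next):
  1 to go: {3} 1  {4} 1
  2 to go: {2,4} 1  {3,4} 2
  3 to go: {2,3,4} 3
  if 0:h drops first: 3 orders

3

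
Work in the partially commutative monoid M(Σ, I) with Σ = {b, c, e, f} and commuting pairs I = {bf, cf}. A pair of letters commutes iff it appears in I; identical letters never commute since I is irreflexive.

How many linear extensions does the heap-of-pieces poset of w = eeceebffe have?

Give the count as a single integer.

3

#0=e has no predecessor
#1=e depends on [0:e]
#2=c depends on [1:e]
#3=e depends on [2:c]
#4=e depends on [3:e]
#5=b depends on [4:e]
#6=f depends on [4:e]
#7=f depends on [6:f]
#8=e depends on [5:b, 7:f]
sources: [0:e]
N(rest) = Σ N(rest − s) over sources s of rest; N(one piece) = 1:
  size 1 → [8]=1
  size 2 → [5,8]=1  [7,8]=1
  size 3 → [5,7,8]=2  [6,7,8]=1
  size 4 → [5,6,7,8]=3
  size 5 → [4,5,6,7,8]=3
  size 6 → [3,4,5,6,7,8]=3
  size 7 → [2,3,4,5,6,7,8]=3
  first=0(e) contributes 3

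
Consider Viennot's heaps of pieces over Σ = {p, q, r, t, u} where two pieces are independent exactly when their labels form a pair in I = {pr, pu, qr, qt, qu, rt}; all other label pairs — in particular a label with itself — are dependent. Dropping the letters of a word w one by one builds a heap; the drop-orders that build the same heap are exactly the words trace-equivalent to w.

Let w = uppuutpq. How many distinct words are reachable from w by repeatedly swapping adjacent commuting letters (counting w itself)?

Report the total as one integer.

10

piece 0:u — minimal
piece 1:p — minimal
piece 2:p rests on {1:p}
piece 3:u rests on {0:u}
piece 4:u rests on {3:u}
piece 5:t rests on {2:p, 4:u}
piece 6:p rests on {5:t}
piece 7:q rests on {6:p}
minimal pieces: {0:u, 1:p}
ways to finish when only these pieces remain (= sum over removing one remaining piece with nothing left below it):
  1 left: {7}→1
  2 left: {6,7}→1
  3 left: {5,6,7}→1
  4 left: {2,5,6,7}→1  {4,5,6,7}→1
  5 left: {1,2,5,6,7}→1  {2,4,5,6,7}→2  {3,4,5,6,7}→1
  6 left: {0,3,4,5,6,7}→1  {1,2,4,5,6,7}→3  {2,3,4,5,6,7}→3
  placing 0:u first → 6 extensions
  placing 1:p first → 4 extensions
total linear extensions = 10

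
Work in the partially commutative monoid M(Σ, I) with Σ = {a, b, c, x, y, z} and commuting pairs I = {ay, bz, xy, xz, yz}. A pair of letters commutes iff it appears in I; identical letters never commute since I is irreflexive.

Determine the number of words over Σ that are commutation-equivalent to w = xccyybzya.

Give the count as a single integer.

#0=x has no predecessor
#1=c depends on [0:x]
#2=c depends on [1:c]
#3=y depends on [2:c]
#4=y depends on [3:y]
#5=b depends on [4:y]
#6=z depends on [2:c]
#7=y depends on [5:b]
#8=a depends on [5:b, 6:z]
sources: [0:x]
N(rest) = Σ N(rest − s) over sources s of rest; N(one piece) = 1:
  size 1 → [7]=1  [8]=1
  size 2 → [6,8]=1  [7,8]=2
  size 3 → [5,7,8]=2  [6,7,8]=3
  size 4 → [4,5,7,8]=2  [5,6,7,8]=5
  size 5 → [3,4,5,7,8]=2  [4,5,6,7,8]=7
  size 6 → [3,4,5,6,7,8]=9
  size 7 → [2,3,4,5,6,7,8]=9
  first=0(x) contributes 9

9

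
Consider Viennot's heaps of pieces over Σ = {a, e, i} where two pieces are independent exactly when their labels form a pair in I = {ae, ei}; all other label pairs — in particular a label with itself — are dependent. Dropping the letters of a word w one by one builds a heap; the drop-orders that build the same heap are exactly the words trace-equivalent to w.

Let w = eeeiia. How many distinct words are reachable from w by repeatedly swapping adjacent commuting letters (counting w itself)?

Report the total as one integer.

drop 0:e onto floor
drop 1:e onto {0:e}
drop 2:e onto {1:e}
drop 3:i onto floor
drop 4:i onto {3:i}
drop 5:a onto {4:i}
ground layer = {0:e, 3:i}
drop-orders for the pieces not yet dropped (sum over which currently-grounded one goes next):
  1 to go: {2} 1  {5} 1
  2 to go: {1,2} 1  {2,5} 2  {4,5} 1
  3 to go: {0,1,2} 1  {1,2,5} 3  {2,4,5} 3  {3,4,5} 1
  4 to go: {0,1,2,5} 4  {1,2,4,5} 6  {2,3,4,5} 4
  if 0:e drops first: 10 orders
  if 3:i drops first: 10 orders
heap linearizations: 20

20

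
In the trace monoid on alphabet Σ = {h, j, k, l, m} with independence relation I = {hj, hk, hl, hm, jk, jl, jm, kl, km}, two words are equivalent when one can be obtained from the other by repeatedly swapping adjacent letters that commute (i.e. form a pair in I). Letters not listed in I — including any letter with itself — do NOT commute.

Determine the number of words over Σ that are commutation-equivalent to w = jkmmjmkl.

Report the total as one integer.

0(j) covers ∅
1(k) covers ∅
2(m) covers ∅
3(m) covers 2:m
4(j) covers 0:j
5(m) covers 3:m
6(k) covers 1:k
7(l) covers 5:m
floor of heap: 0:j, 1:k, 2:m
completions by unplaced set U, small U first (add the entries for U minus each lowest piece of U):
  |U|=1: {4}:1  {6}:1  {7}:1
  |U|=2: {0,4}:1  {1,6}:1  {4,6}:2  {4,7}:2  {5,7}:1  {6,7}:2
  |U|=3: {0,4,6}:3  {0,4,7}:3  {1,4,6}:3  {1,6,7}:3  {3,5,7}:1  {4,5,7}:3  {4,6,7}:6  {5,6,7}:3
  |U|=4: {0,1,4,6}:6  {0,4,5,7}:6  {0,4,6,7}:12  {1,4,6,7}:12  {1,5,6,7}:6  {2,3,5,7}:1  {3,4,5,7}:4  {3,5,6,7}:4  {4,5,6,7}:12
  |U|=5: {0,1,4,6,7}:30  {0,3,4,5,7}:10  {0,4,5,6,7}:30  {1,3,5,6,7}:10  {1,4,5,6,7}:30  {2,3,4,5,7}:5  {2,3,5,6,7}:5  {3,4,5,6,7}:20
  |U|=6: {0,1,4,5,6,7}:90  {0,2,3,4,5,7}:15  {0,3,4,5,6,7}:60  {1,2,3,5,6,7}:15  {1,3,4,5,6,7}:60  {2,3,4,5,6,7}:30
  start at 0(j): 105
  start at 1(k): 105
  start at 2(m): 210
sum over floor = 420

420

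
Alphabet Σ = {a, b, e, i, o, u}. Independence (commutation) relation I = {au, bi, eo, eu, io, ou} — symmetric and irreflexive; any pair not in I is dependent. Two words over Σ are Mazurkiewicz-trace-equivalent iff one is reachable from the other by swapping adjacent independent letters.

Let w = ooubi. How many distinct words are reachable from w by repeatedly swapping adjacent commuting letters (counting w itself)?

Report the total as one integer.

0(o) covers ∅
1(o) covers 0:o
2(u) covers ∅
3(b) covers 1:o, 2:u
4(i) covers 2:u
floor of heap: 0:o, 2:u
completions by unplaced set U, small U first (add the entries for U minus each lowest piece of U):
  |U|=1: {3}:1  {4}:1
  |U|=2: {1,3}:1  {3,4}:2
  |U|=3: {0,1,3}:1  {1,3,4}:3  {2,3,4}:2
  start at 0(o): 5
  start at 2(u): 4
sum over floor = 9

9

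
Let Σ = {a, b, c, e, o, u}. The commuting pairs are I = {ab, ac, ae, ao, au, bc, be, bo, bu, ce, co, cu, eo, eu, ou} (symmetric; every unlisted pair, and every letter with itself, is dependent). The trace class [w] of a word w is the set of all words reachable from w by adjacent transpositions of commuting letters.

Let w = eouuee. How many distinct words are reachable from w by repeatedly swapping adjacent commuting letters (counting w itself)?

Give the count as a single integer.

60

0(e) covers ∅
1(o) covers ∅
2(u) covers ∅
3(u) covers 2:u
4(e) covers 0:e
5(e) covers 4:e
floor of heap: 0:e, 1:o, 2:u
completions by unplaced set U, small U first (add the entries for U minus each lowest piece of U):
  |U|=1: {1}:1  {3}:1  {5}:1
  |U|=2: {1,3}:2  {1,5}:2  {2,3}:1  {3,5}:2  {4,5}:1
  |U|=3: {0,4,5}:1  {1,2,3}:3  {1,3,5}:6  {1,4,5}:3  {2,3,5}:3  {3,4,5}:3
  |U|=4: {0,1,4,5}:4  {0,3,4,5}:4  {1,2,3,5}:12  {1,3,4,5}:12  {2,3,4,5}:6
  start at 0(e): 30
  start at 1(o): 10
  start at 2(u): 20
sum over floor = 60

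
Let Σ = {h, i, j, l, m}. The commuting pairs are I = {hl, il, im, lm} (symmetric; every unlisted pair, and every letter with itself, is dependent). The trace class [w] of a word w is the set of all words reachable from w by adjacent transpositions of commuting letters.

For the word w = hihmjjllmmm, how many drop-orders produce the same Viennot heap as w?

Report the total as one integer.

10

drop 0:h onto floor
drop 1:i onto {0:h}
drop 2:h onto {1:i}
drop 3:m onto {2:h}
drop 4:j onto {3:m}
drop 5:j onto {4:j}
drop 6:l onto {5:j}
drop 7:l onto {6:l}
drop 8:m onto {5:j}
drop 9:m onto {8:m}
drop 10:m onto {9:m}
ground layer = {0:h}
drop-orders for the pieces not yet dropped (sum over which currently-grounded one goes next):
  1 to go: {7} 1  {10} 1
  2 to go: {6,7} 1  {7,10} 2  {9,10} 1
  3 to go: {6,7,10} 3  {7,9,10} 3  {8,9,10} 1
  4 to go: {6,7,9,10} 6  {7,8,9,10} 4
  5 to go: {6,7,8,9,10} 10
  6 to go: {5,6,7,8,9,10} 10
  7 to go: {4,5,6,7,8,9,10} 10
  8 to go: {3,4,5,6,7,8,9,10} 10
  9 to go: {2,3,4,5,6,7,8,9,10} 10
  if 0:h drops first: 10 orders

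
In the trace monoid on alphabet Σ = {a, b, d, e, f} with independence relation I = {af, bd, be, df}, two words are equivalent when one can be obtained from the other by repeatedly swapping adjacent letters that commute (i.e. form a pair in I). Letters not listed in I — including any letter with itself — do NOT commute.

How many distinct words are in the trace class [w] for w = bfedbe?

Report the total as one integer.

0(b) covers ∅
1(f) covers 0:b
2(e) covers 1:f
3(d) covers 2:e
4(b) covers 1:f
5(e) covers 3:d
floor of heap: 0:b
completions by unplaced set U, small U first (add the entries for U minus each lowest piece of U):
  |U|=1: {4}:1  {5}:1
  |U|=2: {3,5}:1  {4,5}:2
  |U|=3: {2,3,5}:1  {3,4,5}:3
  |U|=4: {2,3,4,5}:4
  start at 0(b): 4

4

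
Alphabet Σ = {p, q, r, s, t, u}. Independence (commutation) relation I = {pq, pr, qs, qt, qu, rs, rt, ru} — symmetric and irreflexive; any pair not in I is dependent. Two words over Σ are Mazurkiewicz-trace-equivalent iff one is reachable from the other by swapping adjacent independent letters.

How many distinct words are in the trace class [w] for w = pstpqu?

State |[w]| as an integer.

6

drop 0:p onto floor
drop 1:s onto {0:p}
drop 2:t onto {1:s}
drop 3:p onto {2:t}
drop 4:q onto floor
drop 5:u onto {3:p}
ground layer = {0:p, 4:q}
drop-orders for the pieces not yet dropped (sum over which currently-grounded one goes next):
  1 to go: {4} 1  {5} 1
  2 to go: {3,5} 1  {4,5} 2
  3 to go: {2,3,5} 1  {3,4,5} 3
  4 to go: {1,2,3,5} 1  {2,3,4,5} 4
  if 0:p drops first: 5 orders
  if 4:q drops first: 1 orders
heap linearizations: 6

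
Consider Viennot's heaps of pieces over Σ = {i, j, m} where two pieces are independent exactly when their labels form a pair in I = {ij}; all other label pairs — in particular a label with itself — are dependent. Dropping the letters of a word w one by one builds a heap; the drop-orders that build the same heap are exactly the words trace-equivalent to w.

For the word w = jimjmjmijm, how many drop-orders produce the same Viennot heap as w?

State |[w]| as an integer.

drop 0:j onto floor
drop 1:i onto floor
drop 2:m onto {0:j, 1:i}
drop 3:j onto {2:m}
drop 4:m onto {3:j}
drop 5:j onto {4:m}
drop 6:m onto {5:j}
drop 7:i onto {6:m}
drop 8:j onto {6:m}
drop 9:m onto {7:i, 8:j}
ground layer = {0:j, 1:i}
drop-orders for the pieces not yet dropped (sum over which currently-grounded one goes next):
  1 to go: {9} 1
  2 to go: {7,9} 1  {8,9} 1
  3 to go: {7,8,9} 2
  4 to go: {6,7,8,9} 2
  5 to go: {5,6,7,8,9} 2
  6 to go: {4,5,6,7,8,9} 2
  7 to go: {3,4,5,6,7,8,9} 2
  8 to go: {2,3,4,5,6,7,8,9} 2
  if 0:j drops first: 2 orders
  if 1:i drops first: 2 orders
heap linearizations: 4

4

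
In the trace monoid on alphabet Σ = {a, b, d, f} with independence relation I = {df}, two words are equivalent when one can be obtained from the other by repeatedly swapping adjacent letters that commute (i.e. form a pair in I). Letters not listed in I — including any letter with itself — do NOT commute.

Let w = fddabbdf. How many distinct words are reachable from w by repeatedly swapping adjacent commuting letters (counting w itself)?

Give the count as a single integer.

6

0(f) covers ∅
1(d) covers ∅
2(d) covers 1:d
3(a) covers 0:f, 2:d
4(b) covers 3:a
5(b) covers 4:b
6(d) covers 5:b
7(f) covers 5:b
floor of heap: 0:f, 1:d
completions by unplaced set U, small U first (add the entries for U minus each lowest piece of U):
  |U|=1: {6}:1  {7}:1
  |U|=2: {6,7}:2
  |U|=3: {5,6,7}:2
  |U|=4: {4,5,6,7}:2
  |U|=5: {3,4,5,6,7}:2
  |U|=6: {0,3,4,5,6,7}:2  {2,3,4,5,6,7}:2
  start at 0(f): 2
  start at 1(d): 4
sum over floor = 6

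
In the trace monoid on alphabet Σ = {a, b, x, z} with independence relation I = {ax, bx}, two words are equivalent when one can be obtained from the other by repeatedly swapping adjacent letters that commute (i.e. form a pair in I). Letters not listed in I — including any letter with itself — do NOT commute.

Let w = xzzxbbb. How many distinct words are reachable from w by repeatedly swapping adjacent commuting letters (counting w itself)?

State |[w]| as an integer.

4

#0=x has no predecessor
#1=z depends on [0:x]
#2=z depends on [1:z]
#3=x depends on [2:z]
#4=b depends on [2:z]
#5=b depends on [4:b]
#6=b depends on [5:b]
sources: [0:x]
N(rest) = Σ N(rest − s) over sources s of rest; N(one piece) = 1:
  size 1 → [3]=1  [6]=1
  size 2 → [3,6]=2  [5,6]=1
  size 3 → [3,5,6]=3  [4,5,6]=1
  size 4 → [3,4,5,6]=4
  size 5 → [2,3,4,5,6]=4
  first=0(x) contributes 4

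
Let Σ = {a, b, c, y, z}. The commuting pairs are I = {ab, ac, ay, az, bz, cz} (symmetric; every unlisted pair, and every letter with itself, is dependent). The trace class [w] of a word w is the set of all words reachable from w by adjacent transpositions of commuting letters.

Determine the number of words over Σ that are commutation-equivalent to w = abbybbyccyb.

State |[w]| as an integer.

0(a) covers ∅
1(b) covers ∅
2(b) covers 1:b
3(y) covers 2:b
4(b) covers 3:y
5(b) covers 4:b
6(y) covers 5:b
7(c) covers 6:y
8(c) covers 7:c
9(y) covers 8:c
10(b) covers 9:y
floor of heap: 0:a, 1:b
completions by unplaced set U, small U first (add the entries for U minus each lowest piece of U):
  |U|=1: {0}:1  {10}:1
  |U|=2: {0,10}:2  {9,10}:1
  |U|=3: {0,9,10}:3  {8,9,10}:1
  |U|=4: {0,8,9,10}:4  {7,8,9,10}:1
  |U|=5: {0,7,8,9,10}:5  {6,7,8,9,10}:1
  |U|=6: {0,6,7,8,9,10}:6  {5,6,7,8,9,10}:1
  |U|=7: {0,5,6,7,8,9,10}:7  {4,5,6,7,8,9,10}:1
  |U|=8: {0,4,5,6,7,8,9,10}:8  {3,4,5,6,7,8,9,10}:1
  |U|=9: {0,3,4,5,6,7,8,9,10}:9  {2,3,4,5,6,7,8,9,10}:1
  start at 0(a): 1
  start at 1(b): 10
sum over floor = 11

11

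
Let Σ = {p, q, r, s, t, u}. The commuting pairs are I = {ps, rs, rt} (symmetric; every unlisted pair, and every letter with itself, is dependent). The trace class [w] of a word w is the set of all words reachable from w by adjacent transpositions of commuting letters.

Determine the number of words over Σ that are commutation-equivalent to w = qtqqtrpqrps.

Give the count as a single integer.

6

drop 0:q onto floor
drop 1:t onto {0:q}
drop 2:q onto {1:t}
drop 3:q onto {2:q}
drop 4:t onto {3:q}
drop 5:r onto {3:q}
drop 6:p onto {4:t, 5:r}
drop 7:q onto {6:p}
drop 8:r onto {7:q}
drop 9:p onto {8:r}
drop 10:s onto {7:q}
ground layer = {0:q}
drop-orders for the pieces not yet dropped (sum over which currently-grounded one goes next):
  1 to go: {9} 1  {10} 1
  2 to go: {8,9} 1  {9,10} 2
  3 to go: {8,9,10} 3
  4 to go: {7,8,9,10} 3
  5 to go: {6,7,8,9,10} 3
  6 to go: {4,6,7,8,9,10} 3  {5,6,7,8,9,10} 3
  7 to go: {4,5,6,7,8,9,10} 6
  8 to go: {3,4,5,6,7,8,9,10} 6
  9 to go: {2,3,4,5,6,7,8,9,10} 6
  if 0:q drops first: 6 orders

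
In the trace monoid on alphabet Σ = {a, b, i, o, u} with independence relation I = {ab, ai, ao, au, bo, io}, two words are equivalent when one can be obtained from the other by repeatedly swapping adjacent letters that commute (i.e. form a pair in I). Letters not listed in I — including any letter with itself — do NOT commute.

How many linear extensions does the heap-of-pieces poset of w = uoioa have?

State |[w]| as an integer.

piece 0:u — minimal
piece 1:o rests on {0:u}
piece 2:i rests on {0:u}
piece 3:o rests on {1:o}
piece 4:a — minimal
minimal pieces: {0:u, 4:a}
ways to finish when only these pieces remain (= sum over removing one remaining piece with nothing left below it):
  1 left: {2}→1  {3}→1  {4}→1
  2 left: {1,3}→1  {2,3}→2  {2,4}→2  {3,4}→2
  3 left: {1,2,3}→3  {1,3,4}→3  {2,3,4}→6
  placing 0:u first → 12 extensions
  placing 4:a first → 3 extensions
total linear extensions = 15

15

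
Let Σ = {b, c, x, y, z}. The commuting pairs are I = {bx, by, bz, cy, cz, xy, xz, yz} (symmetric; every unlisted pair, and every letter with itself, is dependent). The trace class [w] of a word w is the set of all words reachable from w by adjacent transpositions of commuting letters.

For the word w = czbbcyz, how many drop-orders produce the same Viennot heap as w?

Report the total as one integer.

105

drop 0:c onto floor
drop 1:z onto floor
drop 2:b onto {0:c}
drop 3:b onto {2:b}
drop 4:c onto {3:b}
drop 5:y onto floor
drop 6:z onto {1:z}
ground layer = {0:c, 1:z, 5:y}
drop-orders for the pieces not yet dropped (sum over which currently-grounded one goes next):
  1 to go: {4} 1  {5} 1  {6} 1
  2 to go: {1,6} 1  {3,4} 1  {4,5} 2  {4,6} 2  {5,6} 2
  3 to go: {1,4,6} 3  {1,5,6} 3  {2,3,4} 1  {3,4,5} 3  {3,4,6} 3  {4,5,6} 6
  4 to go: {0,2,3,4} 1  {1,3,4,6} 6  {1,4,5,6} 12  {2,3,4,5} 4  {2,3,4,6} 4  {3,4,5,6} 12
  5 to go: {0,2,3,4,5} 5  {0,2,3,4,6} 5  {1,2,3,4,6} 10  {1,3,4,5,6} 30  {2,3,4,5,6} 20
  if 0:c drops first: 60 orders
  if 1:z drops first: 30 orders
  if 5:y drops first: 15 orders
heap linearizations: 105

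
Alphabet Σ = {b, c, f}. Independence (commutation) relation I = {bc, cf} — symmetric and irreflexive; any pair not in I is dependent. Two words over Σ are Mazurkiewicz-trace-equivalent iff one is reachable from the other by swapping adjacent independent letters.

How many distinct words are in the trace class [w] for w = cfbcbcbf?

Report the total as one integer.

drop 0:c onto floor
drop 1:f onto floor
drop 2:b onto {1:f}
drop 3:c onto {0:c}
drop 4:b onto {2:b}
drop 5:c onto {3:c}
drop 6:b onto {4:b}
drop 7:f onto {6:b}
ground layer = {0:c, 1:f}
drop-orders for the pieces not yet dropped (sum over which currently-grounded one goes next):
  1 to go: {5} 1  {7} 1
  2 to go: {3,5} 1  {5,7} 2  {6,7} 1
  3 to go: {0,3,5} 1  {3,5,7} 3  {4,6,7} 1  {5,6,7} 3
  4 to go: {0,3,5,7} 4  {2,4,6,7} 1  {3,5,6,7} 6  {4,5,6,7} 4
  5 to go: {0,3,5,6,7} 10  {1,2,4,6,7} 1  {2,4,5,6,7} 5  {3,4,5,6,7} 10
  6 to go: {0,3,4,5,6,7} 20  {1,2,4,5,6,7} 6  {2,3,4,5,6,7} 15
  if 0:c drops first: 21 orders
  if 1:f drops first: 35 orders
heap linearizations: 56

56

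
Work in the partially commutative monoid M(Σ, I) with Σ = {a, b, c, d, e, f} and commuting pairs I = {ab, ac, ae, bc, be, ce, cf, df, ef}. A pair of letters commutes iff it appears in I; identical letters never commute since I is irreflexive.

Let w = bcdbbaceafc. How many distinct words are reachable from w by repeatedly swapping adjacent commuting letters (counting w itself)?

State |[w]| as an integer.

0(b) covers ∅
1(c) covers ∅
2(d) covers 0:b, 1:c
3(b) covers 2:d
4(b) covers 3:b
5(a) covers 2:d
6(c) covers 2:d
7(e) covers 2:d
8(a) covers 5:a
9(f) covers 4:b, 8:a
10(c) covers 6:c
floor of heap: 0:b, 1:c
completions by unplaced set U, small U first (add the entries for U minus each lowest piece of U):
  |U|=1: {7}:1  {9}:1  {10}:1
  |U|=2: {4,9}:1  {6,10}:1  {7,9}:2  {7,10}:2  {8,9}:1  {9,10}:2
  |U|=3: {3,4,9}:1  {4,7,9}:3  {4,8,9}:2  {4,9,10}:3  {5,8,9}:1  {6,7,10}:3  {6,9,10}:3  {7,8,9}:3  {7,9,10}:6  {8,9,10}:3
  |U|=4: {3,4,7,9}:4  {3,4,8,9}:3  {3,4,9,10}:4  {4,5,8,9}:3  {4,6,9,10}:6  {4,7,8,9}:8  {4,7,9,10}:12  {4,8,9,10}:8  {5,7,8,9}:4  {5,8,9,10}:4  {6,7,9,10}:12  {6,8,9,10}:6  {7,8,9,10}:12
  |U|=5: {3,4,5,8,9}:6  {3,4,6,9,10}:10  {3,4,7,8,9}:15  {3,4,7,9,10}:20  {3,4,8,9,10}:15  {4,5,7,8,9}:15  {4,5,8,9,10}:15  {4,6,7,9,10}:30  {4,6,8,9,10}:20  {4,7,8,9,10}:40  {5,6,8,9,10}:10  {5,7,8,9,10}:20  {6,7,8,9,10}:30
  |U|=6: {3,4,5,7,8,9}:36  {3,4,5,8,9,10}:36  {3,4,6,7,9,10}:60  {3,4,6,8,9,10}:45  {3,4,7,8,9,10}:90  {4,5,6,8,9,10}:45  {4,5,7,8,9,10}:90  {4,6,7,8,9,10}:120  {5,6,7,8,9,10}:60
  |U|=7: {3,4,5,6,8,9,10}:126  {3,4,5,7,8,9,10}:252  {3,4,6,7,8,9,10}:315  {4,5,6,7,8,9,10}:315
  |U|=8: {3,4,5,6,7,8,9,10}:1008
  |U|=9: {2,3,4,5,6,7,8,9,10}:1008
  start at 0(b): 1008
  start at 1(c): 1008
sum over floor = 2016

2016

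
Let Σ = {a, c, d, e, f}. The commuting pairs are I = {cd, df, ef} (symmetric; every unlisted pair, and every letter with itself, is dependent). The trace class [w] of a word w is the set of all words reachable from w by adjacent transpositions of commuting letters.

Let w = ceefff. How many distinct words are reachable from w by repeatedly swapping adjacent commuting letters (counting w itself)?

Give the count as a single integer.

10

0(c) covers ∅
1(e) covers 0:c
2(e) covers 1:e
3(f) covers 0:c
4(f) covers 3:f
5(f) covers 4:f
floor of heap: 0:c
completions by unplaced set U, small U first (add the entries for U minus each lowest piece of U):
  |U|=1: {2}:1  {5}:1
  |U|=2: {1,2}:1  {2,5}:2  {4,5}:1
  |U|=3: {1,2,5}:3  {2,4,5}:3  {3,4,5}:1
  |U|=4: {1,2,4,5}:6  {2,3,4,5}:4
  start at 0(c): 10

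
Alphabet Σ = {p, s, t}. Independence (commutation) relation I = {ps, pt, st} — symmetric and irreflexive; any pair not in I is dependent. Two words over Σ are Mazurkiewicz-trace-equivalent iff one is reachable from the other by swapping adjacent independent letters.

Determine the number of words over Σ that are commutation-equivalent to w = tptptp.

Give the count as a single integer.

20

drop 0:t onto floor
drop 1:p onto floor
drop 2:t onto {0:t}
drop 3:p onto {1:p}
drop 4:t onto {2:t}
drop 5:p onto {3:p}
ground layer = {0:t, 1:p}
drop-orders for the pieces not yet dropped (sum over which currently-grounded one goes next):
  1 to go: {4} 1  {5} 1
  2 to go: {2,4} 1  {3,5} 1  {4,5} 2
  3 to go: {0,2,4} 1  {1,3,5} 1  {2,4,5} 3  {3,4,5} 3
  4 to go: {0,2,4,5} 4  {1,3,4,5} 4  {2,3,4,5} 6
  if 0:t drops first: 10 orders
  if 1:p drops first: 10 orders
heap linearizations: 20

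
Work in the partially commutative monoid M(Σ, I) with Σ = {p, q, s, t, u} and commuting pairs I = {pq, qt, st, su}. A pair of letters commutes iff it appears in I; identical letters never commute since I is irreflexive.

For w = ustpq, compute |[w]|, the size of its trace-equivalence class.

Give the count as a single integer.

8

#0=u has no predecessor
#1=s has no predecessor
#2=t depends on [0:u]
#3=p depends on [1:s, 2:t]
#4=q depends on [0:u, 1:s]
sources: [0:u, 1:s]
N(rest) = Σ N(rest − s) over sources s of rest; N(one piece) = 1:
  size 1 → [3]=1  [4]=1
  size 2 → [2,3]=1  [3,4]=2
  size 3 → [1,3,4]=2  [2,3,4]=3
  first=0(u) contributes 5
  first=1(s) contributes 3
|[w]| = 8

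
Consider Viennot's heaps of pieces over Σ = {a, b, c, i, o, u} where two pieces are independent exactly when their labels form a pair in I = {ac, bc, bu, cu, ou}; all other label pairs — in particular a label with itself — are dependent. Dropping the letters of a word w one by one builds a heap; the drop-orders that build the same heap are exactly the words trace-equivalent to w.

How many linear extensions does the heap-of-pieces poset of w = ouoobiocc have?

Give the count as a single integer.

5

#0=o has no predecessor
#1=u has no predecessor
#2=o depends on [0:o]
#3=o depends on [2:o]
#4=b depends on [3:o]
#5=i depends on [1:u, 4:b]
#6=o depends on [5:i]
#7=c depends on [6:o]
#8=c depends on [7:c]
sources: [0:o, 1:u]
N(rest) = Σ N(rest − s) over sources s of rest; N(one piece) = 1:
  size 1 → [8]=1
  size 2 → [7,8]=1
  size 3 → [6,7,8]=1
  size 4 → [5,6,7,8]=1
  size 5 → [1,5,6,7,8]=1  [4,5,6,7,8]=1
  size 6 → [1,4,5,6,7,8]=2  [3,4,5,6,7,8]=1
  size 7 → [1,3,4,5,6,7,8]=3  [2,3,4,5,6,7,8]=1
  first=0(o) contributes 4
  first=1(u) contributes 1
|[w]| = 5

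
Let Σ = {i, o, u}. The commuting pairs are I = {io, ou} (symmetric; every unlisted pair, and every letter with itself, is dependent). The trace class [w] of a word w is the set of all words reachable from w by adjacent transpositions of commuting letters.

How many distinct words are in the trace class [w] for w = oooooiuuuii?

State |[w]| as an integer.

piece 0:o — minimal
piece 1:o rests on {0:o}
piece 2:o rests on {1:o}
piece 3:o rests on {2:o}
piece 4:o rests on {3:o}
piece 5:i — minimal
piece 6:u rests on {5:i}
piece 7:u rests on {6:u}
piece 8:u rests on {7:u}
piece 9:i rests on {8:u}
piece 10:i rests on {9:i}
minimal pieces: {0:o, 5:i}
ways to finish when only these pieces remain (= sum over removing one remaining piece with nothing left below it):
  1 left: {4}→1  {10}→1
  2 left: {3,4}→1  {4,10}→2  {9,10}→1
  3 left: {2,3,4}→1  {3,4,10}→3  {4,9,10}→3  {8,9,10}→1
  4 left: {1,2,3,4}→1  {2,3,4,10}→4  {3,4,9,10}→6  {4,8,9,10}→4  {7,8,9,10}→1
  5 left: {0,1,2,3,4}→1  {1,2,3,4,10}→5  {2,3,4,9,10}→10  {3,4,8,9,10}→10  {4,7,8,9,10}→5  {6,7,8,9,10}→1
  6 left: {0,1,2,3,4,10}→6  {1,2,3,4,9,10}→15  {2,3,4,8,9,10}→20  {3,4,7,8,9,10}→15  {4,6,7,8,9,10}→6  {5,6,7,8,9,10}→1
  7 left: {0,1,2,3,4,9,10}→21  {1,2,3,4,8,9,10}→35  {2,3,4,7,8,9,10}→35  {3,4,6,7,8,9,10}→21  {4,5,6,7,8,9,10}→7
  8 left: {0,1,2,3,4,8,9,10}→56  {1,2,3,4,7,8,9,10}→70  {2,3,4,6,7,8,9,10}→56  {3,4,5,6,7,8,9,10}→28
  9 left: {0,1,2,3,4,7,8,9,10}→126  {1,2,3,4,6,7,8,9,10}→126  {2,3,4,5,6,7,8,9,10}→84
  placing 0:o first → 210 extensions
  placing 5:i first → 252 extensions
total linear extensions = 462

462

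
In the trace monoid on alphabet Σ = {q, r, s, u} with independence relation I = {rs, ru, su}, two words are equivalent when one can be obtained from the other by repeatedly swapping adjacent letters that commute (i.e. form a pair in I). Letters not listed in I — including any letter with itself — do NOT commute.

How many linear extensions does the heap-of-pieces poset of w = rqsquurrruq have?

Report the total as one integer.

drop 0:r onto floor
drop 1:q onto {0:r}
drop 2:s onto {1:q}
drop 3:q onto {2:s}
drop 4:u onto {3:q}
drop 5:u onto {4:u}
drop 6:r onto {3:q}
drop 7:r onto {6:r}
drop 8:r onto {7:r}
drop 9:u onto {5:u}
drop 10:q onto {8:r, 9:u}
ground layer = {0:r}
drop-orders for the pieces not yet dropped (sum over which currently-grounded one goes next):
  1 to go: {10} 1
  2 to go: {8,10} 1  {9,10} 1
  3 to go: {5,9,10} 1  {7,8,10} 1  {8,9,10} 2
  4 to go: {4,5,9,10} 1  {5,8,9,10} 3  {6,7,8,10} 1  {7,8,9,10} 3
  5 to go: {4,5,8,9,10} 4  {5,7,8,9,10} 6  {6,7,8,9,10} 4
  6 to go: {4,5,7,8,9,10} 10  {5,6,7,8,9,10} 10
  7 to go: {4,5,6,7,8,9,10} 20
  8 to go: {3,4,5,6,7,8,9,10} 20
  9 to go: {2,3,4,5,6,7,8,9,10} 20
  if 0:r drops first: 20 orders

20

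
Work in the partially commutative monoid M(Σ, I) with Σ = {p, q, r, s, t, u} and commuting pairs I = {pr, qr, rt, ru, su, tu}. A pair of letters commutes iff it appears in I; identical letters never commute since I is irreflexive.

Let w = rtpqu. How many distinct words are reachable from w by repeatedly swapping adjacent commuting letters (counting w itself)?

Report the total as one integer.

5

drop 0:r onto floor
drop 1:t onto floor
drop 2:p onto {1:t}
drop 3:q onto {2:p}
drop 4:u onto {3:q}
ground layer = {0:r, 1:t}
drop-orders for the pieces not yet dropped (sum over which currently-grounded one goes next):
  1 to go: {0} 1  {4} 1
  2 to go: {0,4} 2  {3,4} 1
  3 to go: {0,3,4} 3  {2,3,4} 1
  if 0:r drops first: 1 orders
  if 1:t drops first: 4 orders
heap linearizations: 5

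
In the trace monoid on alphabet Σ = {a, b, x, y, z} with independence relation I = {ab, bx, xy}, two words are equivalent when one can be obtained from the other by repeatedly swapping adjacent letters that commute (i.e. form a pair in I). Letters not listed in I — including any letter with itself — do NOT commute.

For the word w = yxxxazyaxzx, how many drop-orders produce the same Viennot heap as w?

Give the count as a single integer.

#0=y has no predecessor
#1=x has no predecessor
#2=x depends on [1:x]
#3=x depends on [2:x]
#4=a depends on [0:y, 3:x]
#5=z depends on [4:a]
#6=y depends on [5:z]
#7=a depends on [6:y]
#8=x depends on [7:a]
#9=z depends on [8:x]
#10=x depends on [9:z]
sources: [0:y, 1:x]
N(rest) = Σ N(rest − s) over sources s of rest; N(one piece) = 1:
  size 1 → [10]=1
  size 2 → [9,10]=1
  size 3 → [8,9,10]=1
  size 4 → [7,8,9,10]=1
  size 5 → [6,7,8,9,10]=1
  size 6 → [5,6,7,8,9,10]=1
  size 7 → [4,5,6,7,8,9,10]=1
  size 8 → [0,4,5,6,7,8,9,10]=1  [3,4,5,6,7,8,9,10]=1
  size 9 → [0,3,4,5,6,7,8,9,10]=2  [2,3,4,5,6,7,8,9,10]=1
  first=0(y) contributes 1
  first=1(x) contributes 3
|[w]| = 4

4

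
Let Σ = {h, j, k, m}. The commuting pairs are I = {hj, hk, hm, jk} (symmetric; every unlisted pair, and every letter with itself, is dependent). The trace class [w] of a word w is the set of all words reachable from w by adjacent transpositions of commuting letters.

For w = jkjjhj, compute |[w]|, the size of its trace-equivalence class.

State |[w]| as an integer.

30

0(j) covers ∅
1(k) covers ∅
2(j) covers 0:j
3(j) covers 2:j
4(h) covers ∅
5(j) covers 3:j
floor of heap: 0:j, 1:k, 4:h
completions by unplaced set U, small U first (add the entries for U minus each lowest piece of U):
  |U|=1: {1}:1  {4}:1  {5}:1
  |U|=2: {1,4}:2  {1,5}:2  {3,5}:1  {4,5}:2
  |U|=3: {1,3,5}:3  {1,4,5}:6  {2,3,5}:1  {3,4,5}:3
  |U|=4: {0,2,3,5}:1  {1,2,3,5}:4  {1,3,4,5}:12  {2,3,4,5}:4
  start at 0(j): 20
  start at 1(k): 5
  start at 4(h): 5
sum over floor = 30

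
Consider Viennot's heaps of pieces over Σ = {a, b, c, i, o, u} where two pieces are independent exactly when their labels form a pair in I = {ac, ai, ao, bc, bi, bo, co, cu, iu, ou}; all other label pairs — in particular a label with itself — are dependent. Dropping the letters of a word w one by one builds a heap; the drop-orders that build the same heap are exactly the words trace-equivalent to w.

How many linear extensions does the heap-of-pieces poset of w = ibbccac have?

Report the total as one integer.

35

#0=i has no predecessor
#1=b has no predecessor
#2=b depends on [1:b]
#3=c depends on [0:i]
#4=c depends on [3:c]
#5=a depends on [2:b]
#6=c depends on [4:c]
sources: [0:i, 1:b]
N(rest) = Σ N(rest − s) over sources s of rest; N(one piece) = 1:
  size 1 → [5]=1  [6]=1
  size 2 → [2,5]=1  [4,6]=1  [5,6]=2
  size 3 → [1,2,5]=1  [2,5,6]=3  [3,4,6]=1  [4,5,6]=3
  size 4 → [0,3,4,6]=1  [1,2,5,6]=4  [2,4,5,6]=6  [3,4,5,6]=4
  size 5 → [0,3,4,5,6]=5  [1,2,4,5,6]=10  [2,3,4,5,6]=10
  first=0(i) contributes 20
  first=1(b) contributes 15
|[w]| = 35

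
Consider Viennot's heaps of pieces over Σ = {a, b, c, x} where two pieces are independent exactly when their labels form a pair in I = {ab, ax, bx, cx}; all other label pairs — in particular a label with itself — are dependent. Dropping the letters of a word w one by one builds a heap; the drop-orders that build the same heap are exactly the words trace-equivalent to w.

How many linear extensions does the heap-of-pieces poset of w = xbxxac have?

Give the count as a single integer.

40

0(x) covers ∅
1(b) covers ∅
2(x) covers 0:x
3(x) covers 2:x
4(a) covers ∅
5(c) covers 1:b, 4:a
floor of heap: 0:x, 1:b, 4:a
completions by unplaced set U, small U first (add the entries for U minus each lowest piece of U):
  |U|=1: {3}:1  {5}:1
  |U|=2: {1,5}:1  {2,3}:1  {3,5}:2  {4,5}:1
  |U|=3: {0,2,3}:1  {1,3,5}:3  {1,4,5}:2  {2,3,5}:3  {3,4,5}:3
  |U|=4: {0,2,3,5}:4  {1,2,3,5}:6  {1,3,4,5}:8  {2,3,4,5}:6
  start at 0(x): 20
  start at 1(b): 10
  start at 4(a): 10
sum over floor = 40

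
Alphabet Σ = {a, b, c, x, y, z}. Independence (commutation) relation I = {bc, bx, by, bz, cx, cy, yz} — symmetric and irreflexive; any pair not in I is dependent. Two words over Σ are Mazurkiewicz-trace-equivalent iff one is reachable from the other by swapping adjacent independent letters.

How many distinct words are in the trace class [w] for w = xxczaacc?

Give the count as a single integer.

0(x) covers ∅
1(x) covers 0:x
2(c) covers ∅
3(z) covers 1:x, 2:c
4(a) covers 3:z
5(a) covers 4:a
6(c) covers 5:a
7(c) covers 6:c
floor of heap: 0:x, 2:c
completions by unplaced set U, small U first (add the entries for U minus each lowest piece of U):
  |U|=1: {7}:1
  |U|=2: {6,7}:1
  |U|=3: {5,6,7}:1
  |U|=4: {4,5,6,7}:1
  |U|=5: {3,4,5,6,7}:1
  |U|=6: {1,3,4,5,6,7}:1  {2,3,4,5,6,7}:1
  start at 0(x): 2
  start at 2(c): 1
sum over floor = 3

3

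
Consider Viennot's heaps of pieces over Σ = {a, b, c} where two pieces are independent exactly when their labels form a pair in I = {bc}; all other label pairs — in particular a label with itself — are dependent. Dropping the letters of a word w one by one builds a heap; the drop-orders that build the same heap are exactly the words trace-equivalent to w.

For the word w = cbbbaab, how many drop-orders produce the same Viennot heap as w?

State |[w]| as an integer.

drop 0:c onto floor
drop 1:b onto floor
drop 2:b onto {1:b}
drop 3:b onto {2:b}
drop 4:a onto {0:c, 3:b}
drop 5:a onto {4:a}
drop 6:b onto {5:a}
ground layer = {0:c, 1:b}
drop-orders for the pieces not yet dropped (sum over which currently-grounded one goes next):
  1 to go: {6} 1
  2 to go: {5,6} 1
  3 to go: {4,5,6} 1
  4 to go: {0,4,5,6} 1  {3,4,5,6} 1
  5 to go: {0,3,4,5,6} 2  {2,3,4,5,6} 1
  if 0:c drops first: 1 orders
  if 1:b drops first: 3 orders
heap linearizations: 4

4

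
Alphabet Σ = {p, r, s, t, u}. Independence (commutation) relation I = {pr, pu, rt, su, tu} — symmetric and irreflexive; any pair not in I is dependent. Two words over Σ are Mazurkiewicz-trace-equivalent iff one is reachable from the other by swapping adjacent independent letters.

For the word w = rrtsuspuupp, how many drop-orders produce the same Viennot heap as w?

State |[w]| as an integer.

196

piece 0:r — minimal
piece 1:r rests on {0:r}
piece 2:t — minimal
piece 3:s rests on {1:r, 2:t}
piece 4:u rests on {1:r}
piece 5:s rests on {3:s}
piece 6:p rests on {5:s}
piece 7:u rests on {4:u}
piece 8:u rests on {7:u}
piece 9:p rests on {6:p}
piece 10:p rests on {9:p}
minimal pieces: {0:r, 2:t}
ways to finish when only these pieces remain (= sum over removing one remaining piece with nothing left below it):
  1 left: {8}→1  {10}→1
  2 left: {7,8}→1  {8,10}→2  {9,10}→1
  3 left: {4,7,8}→1  {6,9,10}→1  {7,8,10}→3  {8,9,10}→3
  4 left: {4,7,8,10}→4  {5,6,9,10}→1  {6,8,9,10}→4  {7,8,9,10}→6
  5 left: {3,5,6,9,10}→1  {4,7,8,9,10}→10  {5,6,8,9,10}→5  {6,7,8,9,10}→10
  6 left: {2,3,5,6,9,10}→1  {3,5,6,8,9,10}→6  {4,6,7,8,9,10}→20  {5,6,7,8,9,10}→15
  7 left: {2,3,5,6,8,9,10}→7  {3,5,6,7,8,9,10}→21  {4,5,6,7,8,9,10}→35
  8 left: {2,3,5,6,7,8,9,10}→28  {3,4,5,6,7,8,9,10}→56
  9 left: {1,3,4,5,6,7,8,9,10}→56  {2,3,4,5,6,7,8,9,10}→84
  placing 0:r first → 140 extensions
  placing 2:t first → 56 extensions
total linear extensions = 196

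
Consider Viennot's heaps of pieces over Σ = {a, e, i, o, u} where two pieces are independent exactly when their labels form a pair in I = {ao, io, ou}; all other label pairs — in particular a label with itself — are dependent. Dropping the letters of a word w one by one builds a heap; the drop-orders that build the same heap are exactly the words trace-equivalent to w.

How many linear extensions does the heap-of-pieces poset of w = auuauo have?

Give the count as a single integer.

6

0(a) covers ∅
1(u) covers 0:a
2(u) covers 1:u
3(a) covers 2:u
4(u) covers 3:a
5(o) covers ∅
floor of heap: 0:a, 5:o
completions by unplaced set U, small U first (add the entries for U minus each lowest piece of U):
  |U|=1: {4}:1  {5}:1
  |U|=2: {3,4}:1  {4,5}:2
  |U|=3: {2,3,4}:1  {3,4,5}:3
  |U|=4: {1,2,3,4}:1  {2,3,4,5}:4
  start at 0(a): 5
  start at 5(o): 1
sum over floor = 6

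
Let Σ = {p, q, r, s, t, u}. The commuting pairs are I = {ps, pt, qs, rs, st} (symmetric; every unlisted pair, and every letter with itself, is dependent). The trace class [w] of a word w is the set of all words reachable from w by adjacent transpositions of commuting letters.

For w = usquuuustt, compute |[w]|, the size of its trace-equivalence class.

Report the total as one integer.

drop 0:u onto floor
drop 1:s onto {0:u}
drop 2:q onto {0:u}
drop 3:u onto {1:s, 2:q}
drop 4:u onto {3:u}
drop 5:u onto {4:u}
drop 6:u onto {5:u}
drop 7:s onto {6:u}
drop 8:t onto {6:u}
drop 9:t onto {8:t}
ground layer = {0:u}
drop-orders for the pieces not yet dropped (sum over which currently-grounded one goes next):
  1 to go: {7} 1  {9} 1
  2 to go: {7,9} 2  {8,9} 1
  3 to go: {7,8,9} 3
  4 to go: {6,7,8,9} 3
  5 to go: {5,6,7,8,9} 3
  6 to go: {4,5,6,7,8,9} 3
  7 to go: {3,4,5,6,7,8,9} 3
  8 to go: {1,3,4,5,6,7,8,9} 3  {2,3,4,5,6,7,8,9} 3
  if 0:u drops first: 6 orders

6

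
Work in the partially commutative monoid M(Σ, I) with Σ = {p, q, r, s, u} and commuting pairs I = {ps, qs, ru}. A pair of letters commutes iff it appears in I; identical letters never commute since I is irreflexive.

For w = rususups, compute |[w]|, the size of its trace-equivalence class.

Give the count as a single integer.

4

#0=r has no predecessor
#1=u has no predecessor
#2=s depends on [0:r, 1:u]
#3=u depends on [2:s]
#4=s depends on [3:u]
#5=u depends on [4:s]
#6=p depends on [5:u]
#7=s depends on [5:u]
sources: [0:r, 1:u]
N(rest) = Σ N(rest − s) over sources s of rest; N(one piece) = 1:
  size 1 → [6]=1  [7]=1
  size 2 → [6,7]=2
  size 3 → [5,6,7]=2
  size 4 → [4,5,6,7]=2
  size 5 → [3,4,5,6,7]=2
  size 6 → [2,3,4,5,6,7]=2
  first=0(r) contributes 2
  first=1(u) contributes 2
|[w]| = 4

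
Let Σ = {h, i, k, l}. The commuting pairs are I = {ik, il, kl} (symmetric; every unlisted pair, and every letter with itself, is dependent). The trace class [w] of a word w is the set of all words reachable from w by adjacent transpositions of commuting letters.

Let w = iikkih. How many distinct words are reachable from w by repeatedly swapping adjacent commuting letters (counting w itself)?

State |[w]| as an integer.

drop 0:i onto floor
drop 1:i onto {0:i}
drop 2:k onto floor
drop 3:k onto {2:k}
drop 4:i onto {1:i}
drop 5:h onto {3:k, 4:i}
ground layer = {0:i, 2:k}
drop-orders for the pieces not yet dropped (sum over which currently-grounded one goes next):
  1 to go: {5} 1
  2 to go: {3,5} 1  {4,5} 1
  3 to go: {1,4,5} 1  {2,3,5} 1  {3,4,5} 2
  4 to go: {0,1,4,5} 1  {1,3,4,5} 3  {2,3,4,5} 3
  if 0:i drops first: 6 orders
  if 2:k drops first: 4 orders
heap linearizations: 10

10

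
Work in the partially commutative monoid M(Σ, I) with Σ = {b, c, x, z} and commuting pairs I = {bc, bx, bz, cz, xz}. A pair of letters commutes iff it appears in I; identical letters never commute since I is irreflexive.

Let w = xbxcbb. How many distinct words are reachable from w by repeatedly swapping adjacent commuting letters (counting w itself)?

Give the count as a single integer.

drop 0:x onto floor
drop 1:b onto floor
drop 2:x onto {0:x}
drop 3:c onto {2:x}
drop 4:b onto {1:b}
drop 5:b onto {4:b}
ground layer = {0:x, 1:b}
drop-orders for the pieces not yet dropped (sum over which currently-grounded one goes next):
  1 to go: {3} 1  {5} 1
  2 to go: {2,3} 1  {3,5} 2  {4,5} 1
  3 to go: {0,2,3} 1  {1,4,5} 1  {2,3,5} 3  {3,4,5} 3
  4 to go: {0,2,3,5} 4  {1,3,4,5} 4  {2,3,4,5} 6
  if 0:x drops first: 10 orders
  if 1:b drops first: 10 orders
heap linearizations: 20

20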